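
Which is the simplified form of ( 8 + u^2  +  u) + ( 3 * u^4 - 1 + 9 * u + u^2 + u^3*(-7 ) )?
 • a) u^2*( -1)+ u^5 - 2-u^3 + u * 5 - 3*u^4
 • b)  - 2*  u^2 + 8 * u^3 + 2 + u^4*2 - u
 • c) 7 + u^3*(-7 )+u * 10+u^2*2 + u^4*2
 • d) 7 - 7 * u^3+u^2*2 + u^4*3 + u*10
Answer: d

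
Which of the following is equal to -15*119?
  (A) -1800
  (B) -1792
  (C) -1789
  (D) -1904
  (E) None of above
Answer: E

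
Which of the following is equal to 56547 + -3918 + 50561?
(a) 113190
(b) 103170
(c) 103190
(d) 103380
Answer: c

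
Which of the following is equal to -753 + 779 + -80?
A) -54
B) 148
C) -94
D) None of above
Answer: A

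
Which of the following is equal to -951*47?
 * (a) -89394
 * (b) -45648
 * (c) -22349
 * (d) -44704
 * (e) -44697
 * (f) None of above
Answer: e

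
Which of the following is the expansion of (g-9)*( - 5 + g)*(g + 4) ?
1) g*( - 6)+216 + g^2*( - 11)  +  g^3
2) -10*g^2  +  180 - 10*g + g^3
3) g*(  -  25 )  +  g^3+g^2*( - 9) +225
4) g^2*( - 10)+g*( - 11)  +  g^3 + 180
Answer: 4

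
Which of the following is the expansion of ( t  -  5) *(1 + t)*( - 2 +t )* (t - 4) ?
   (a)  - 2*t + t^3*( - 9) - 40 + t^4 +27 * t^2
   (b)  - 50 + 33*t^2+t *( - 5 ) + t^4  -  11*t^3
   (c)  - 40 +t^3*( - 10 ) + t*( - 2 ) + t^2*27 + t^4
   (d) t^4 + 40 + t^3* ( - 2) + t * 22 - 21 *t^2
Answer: c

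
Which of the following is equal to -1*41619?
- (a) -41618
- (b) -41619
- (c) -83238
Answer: b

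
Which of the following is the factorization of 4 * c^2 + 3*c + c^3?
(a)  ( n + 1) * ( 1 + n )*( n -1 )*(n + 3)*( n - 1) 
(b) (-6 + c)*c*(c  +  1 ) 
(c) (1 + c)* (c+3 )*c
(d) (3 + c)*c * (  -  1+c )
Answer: c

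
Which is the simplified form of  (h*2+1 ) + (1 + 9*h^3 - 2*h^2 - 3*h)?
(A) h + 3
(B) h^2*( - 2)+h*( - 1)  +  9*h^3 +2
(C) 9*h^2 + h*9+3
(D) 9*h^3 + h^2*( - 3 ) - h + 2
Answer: B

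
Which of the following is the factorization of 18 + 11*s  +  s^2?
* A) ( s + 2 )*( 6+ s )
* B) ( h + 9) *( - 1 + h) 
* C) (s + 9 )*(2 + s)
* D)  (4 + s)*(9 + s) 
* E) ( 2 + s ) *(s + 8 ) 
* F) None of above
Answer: C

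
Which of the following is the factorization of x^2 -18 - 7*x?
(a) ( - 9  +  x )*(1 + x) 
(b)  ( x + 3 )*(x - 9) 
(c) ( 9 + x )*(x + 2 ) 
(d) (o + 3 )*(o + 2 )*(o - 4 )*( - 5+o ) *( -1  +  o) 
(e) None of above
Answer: e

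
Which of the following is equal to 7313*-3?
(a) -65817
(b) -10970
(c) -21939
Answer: c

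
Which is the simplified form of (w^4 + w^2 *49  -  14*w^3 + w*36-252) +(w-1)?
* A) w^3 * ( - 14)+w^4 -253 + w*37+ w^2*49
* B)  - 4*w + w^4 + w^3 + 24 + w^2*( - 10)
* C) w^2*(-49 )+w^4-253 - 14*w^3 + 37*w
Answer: A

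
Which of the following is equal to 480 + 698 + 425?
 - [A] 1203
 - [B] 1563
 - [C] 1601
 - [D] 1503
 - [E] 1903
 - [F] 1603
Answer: F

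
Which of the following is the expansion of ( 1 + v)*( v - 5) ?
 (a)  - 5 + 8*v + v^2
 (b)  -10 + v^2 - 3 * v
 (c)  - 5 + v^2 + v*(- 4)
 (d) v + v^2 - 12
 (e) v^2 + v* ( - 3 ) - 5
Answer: c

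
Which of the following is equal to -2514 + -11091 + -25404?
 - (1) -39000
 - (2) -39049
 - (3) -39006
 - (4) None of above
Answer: 4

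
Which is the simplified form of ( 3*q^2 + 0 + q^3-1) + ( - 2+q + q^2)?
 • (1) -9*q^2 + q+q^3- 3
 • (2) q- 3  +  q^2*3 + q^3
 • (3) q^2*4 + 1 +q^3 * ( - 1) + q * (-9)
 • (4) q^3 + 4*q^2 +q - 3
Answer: 4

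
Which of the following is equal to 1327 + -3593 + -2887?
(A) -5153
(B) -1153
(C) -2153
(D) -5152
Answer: A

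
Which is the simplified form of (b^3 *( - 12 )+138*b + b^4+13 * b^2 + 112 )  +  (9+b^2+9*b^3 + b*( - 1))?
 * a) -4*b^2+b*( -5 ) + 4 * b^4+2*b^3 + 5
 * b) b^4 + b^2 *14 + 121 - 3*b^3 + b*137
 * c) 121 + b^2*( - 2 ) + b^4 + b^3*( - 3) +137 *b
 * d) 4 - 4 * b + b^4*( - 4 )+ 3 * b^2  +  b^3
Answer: b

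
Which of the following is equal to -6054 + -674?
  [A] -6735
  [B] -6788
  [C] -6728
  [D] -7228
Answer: C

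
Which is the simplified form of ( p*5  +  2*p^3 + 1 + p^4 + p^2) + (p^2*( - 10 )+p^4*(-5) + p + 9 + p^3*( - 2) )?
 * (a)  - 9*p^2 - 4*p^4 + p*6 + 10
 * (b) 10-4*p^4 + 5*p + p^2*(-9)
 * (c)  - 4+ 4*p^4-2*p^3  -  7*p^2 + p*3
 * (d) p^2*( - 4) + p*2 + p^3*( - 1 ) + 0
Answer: a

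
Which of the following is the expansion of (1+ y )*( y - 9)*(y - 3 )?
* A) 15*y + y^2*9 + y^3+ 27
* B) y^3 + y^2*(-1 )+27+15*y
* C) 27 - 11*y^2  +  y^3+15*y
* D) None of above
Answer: C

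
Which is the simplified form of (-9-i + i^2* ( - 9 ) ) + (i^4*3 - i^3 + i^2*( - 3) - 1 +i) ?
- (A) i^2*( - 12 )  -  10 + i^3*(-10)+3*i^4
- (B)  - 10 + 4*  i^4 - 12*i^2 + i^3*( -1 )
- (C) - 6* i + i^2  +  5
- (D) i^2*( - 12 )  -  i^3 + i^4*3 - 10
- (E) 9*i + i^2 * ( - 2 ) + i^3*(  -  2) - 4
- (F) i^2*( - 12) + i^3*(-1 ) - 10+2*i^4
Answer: D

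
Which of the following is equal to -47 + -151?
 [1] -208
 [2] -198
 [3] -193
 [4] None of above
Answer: 2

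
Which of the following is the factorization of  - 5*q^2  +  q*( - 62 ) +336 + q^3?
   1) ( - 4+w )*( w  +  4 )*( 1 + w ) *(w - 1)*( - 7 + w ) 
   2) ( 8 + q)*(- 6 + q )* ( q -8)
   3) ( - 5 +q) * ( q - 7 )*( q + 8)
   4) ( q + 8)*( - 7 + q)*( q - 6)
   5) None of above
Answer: 4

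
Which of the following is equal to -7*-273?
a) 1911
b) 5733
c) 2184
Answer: a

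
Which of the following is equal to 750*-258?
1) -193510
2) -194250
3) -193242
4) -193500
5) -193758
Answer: 4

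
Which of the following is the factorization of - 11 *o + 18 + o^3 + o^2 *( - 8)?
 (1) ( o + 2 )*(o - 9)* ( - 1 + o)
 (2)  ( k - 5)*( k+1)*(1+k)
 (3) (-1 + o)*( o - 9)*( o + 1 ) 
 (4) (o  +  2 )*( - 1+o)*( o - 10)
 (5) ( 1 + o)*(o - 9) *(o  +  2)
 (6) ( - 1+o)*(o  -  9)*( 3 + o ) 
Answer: 1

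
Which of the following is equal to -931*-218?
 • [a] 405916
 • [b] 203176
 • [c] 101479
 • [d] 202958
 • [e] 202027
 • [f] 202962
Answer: d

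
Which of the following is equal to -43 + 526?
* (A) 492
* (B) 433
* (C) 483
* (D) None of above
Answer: C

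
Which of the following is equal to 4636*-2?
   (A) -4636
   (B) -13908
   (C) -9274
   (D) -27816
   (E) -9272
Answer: E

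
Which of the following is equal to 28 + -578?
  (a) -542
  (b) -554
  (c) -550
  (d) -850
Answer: c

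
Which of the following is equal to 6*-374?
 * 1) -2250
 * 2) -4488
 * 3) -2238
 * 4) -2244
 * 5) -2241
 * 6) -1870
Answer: 4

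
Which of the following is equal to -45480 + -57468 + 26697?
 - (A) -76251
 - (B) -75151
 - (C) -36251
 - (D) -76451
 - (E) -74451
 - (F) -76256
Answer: A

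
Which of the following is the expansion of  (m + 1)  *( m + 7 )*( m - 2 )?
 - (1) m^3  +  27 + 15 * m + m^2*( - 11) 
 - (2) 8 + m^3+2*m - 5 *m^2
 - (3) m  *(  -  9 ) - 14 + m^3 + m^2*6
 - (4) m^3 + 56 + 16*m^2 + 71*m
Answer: 3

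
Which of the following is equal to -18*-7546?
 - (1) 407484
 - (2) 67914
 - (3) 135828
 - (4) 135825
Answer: 3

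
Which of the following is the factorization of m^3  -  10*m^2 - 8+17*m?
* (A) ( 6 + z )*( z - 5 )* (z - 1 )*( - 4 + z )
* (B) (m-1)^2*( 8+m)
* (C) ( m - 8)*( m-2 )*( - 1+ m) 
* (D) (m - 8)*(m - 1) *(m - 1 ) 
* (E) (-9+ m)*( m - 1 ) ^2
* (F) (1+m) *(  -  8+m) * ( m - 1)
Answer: D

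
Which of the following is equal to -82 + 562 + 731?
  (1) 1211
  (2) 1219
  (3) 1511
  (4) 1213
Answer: 1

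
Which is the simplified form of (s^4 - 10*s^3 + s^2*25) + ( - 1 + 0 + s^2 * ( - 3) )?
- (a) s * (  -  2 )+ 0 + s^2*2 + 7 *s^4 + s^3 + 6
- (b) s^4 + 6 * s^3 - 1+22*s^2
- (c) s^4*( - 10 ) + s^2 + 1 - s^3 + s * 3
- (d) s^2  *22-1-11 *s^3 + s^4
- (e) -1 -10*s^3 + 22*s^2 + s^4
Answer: e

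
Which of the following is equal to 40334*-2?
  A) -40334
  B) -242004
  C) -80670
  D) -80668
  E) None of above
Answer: D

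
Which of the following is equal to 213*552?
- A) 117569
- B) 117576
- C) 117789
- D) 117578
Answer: B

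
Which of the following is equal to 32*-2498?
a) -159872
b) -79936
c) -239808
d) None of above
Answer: b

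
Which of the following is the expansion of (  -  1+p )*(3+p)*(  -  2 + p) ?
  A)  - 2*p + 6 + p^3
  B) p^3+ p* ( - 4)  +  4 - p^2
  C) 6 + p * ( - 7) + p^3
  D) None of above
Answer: C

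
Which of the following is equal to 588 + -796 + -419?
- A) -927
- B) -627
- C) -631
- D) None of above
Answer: B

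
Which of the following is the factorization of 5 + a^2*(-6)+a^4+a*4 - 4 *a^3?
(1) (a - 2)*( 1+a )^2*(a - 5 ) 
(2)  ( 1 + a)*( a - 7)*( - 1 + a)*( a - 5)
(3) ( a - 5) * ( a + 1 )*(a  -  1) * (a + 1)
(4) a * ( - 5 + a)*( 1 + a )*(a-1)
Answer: 3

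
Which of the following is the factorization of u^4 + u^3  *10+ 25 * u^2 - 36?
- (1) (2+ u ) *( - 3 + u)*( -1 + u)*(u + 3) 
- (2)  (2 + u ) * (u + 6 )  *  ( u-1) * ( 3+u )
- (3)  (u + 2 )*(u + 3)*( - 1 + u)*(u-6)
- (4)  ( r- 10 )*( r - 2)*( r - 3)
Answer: 2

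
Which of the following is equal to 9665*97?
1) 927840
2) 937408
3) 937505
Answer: 3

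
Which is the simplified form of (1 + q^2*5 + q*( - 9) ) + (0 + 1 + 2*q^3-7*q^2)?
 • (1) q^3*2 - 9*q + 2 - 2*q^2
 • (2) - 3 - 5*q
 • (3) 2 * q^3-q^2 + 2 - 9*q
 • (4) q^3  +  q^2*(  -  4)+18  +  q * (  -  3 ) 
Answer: 1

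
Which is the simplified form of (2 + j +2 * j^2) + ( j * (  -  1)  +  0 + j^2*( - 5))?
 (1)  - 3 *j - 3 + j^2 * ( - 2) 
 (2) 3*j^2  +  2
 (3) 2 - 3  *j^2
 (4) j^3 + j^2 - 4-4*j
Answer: 3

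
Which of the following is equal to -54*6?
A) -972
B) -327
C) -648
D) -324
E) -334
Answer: D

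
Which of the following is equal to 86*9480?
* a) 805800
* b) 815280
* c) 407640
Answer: b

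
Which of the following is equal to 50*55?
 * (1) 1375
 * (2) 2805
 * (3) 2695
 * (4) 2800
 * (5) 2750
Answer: 5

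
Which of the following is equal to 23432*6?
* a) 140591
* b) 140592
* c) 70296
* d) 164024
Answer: b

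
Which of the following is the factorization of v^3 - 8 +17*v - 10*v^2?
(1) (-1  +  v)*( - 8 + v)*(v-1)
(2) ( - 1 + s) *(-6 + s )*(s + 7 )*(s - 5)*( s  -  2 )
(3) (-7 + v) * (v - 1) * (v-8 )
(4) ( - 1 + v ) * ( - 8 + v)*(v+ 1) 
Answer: 1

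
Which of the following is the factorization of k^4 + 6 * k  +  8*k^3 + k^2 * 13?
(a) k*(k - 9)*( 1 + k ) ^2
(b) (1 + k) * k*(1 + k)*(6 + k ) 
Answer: b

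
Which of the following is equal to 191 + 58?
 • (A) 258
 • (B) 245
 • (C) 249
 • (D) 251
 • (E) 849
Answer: C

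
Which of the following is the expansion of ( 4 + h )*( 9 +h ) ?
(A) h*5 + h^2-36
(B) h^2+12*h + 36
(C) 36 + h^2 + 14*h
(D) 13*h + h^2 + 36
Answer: D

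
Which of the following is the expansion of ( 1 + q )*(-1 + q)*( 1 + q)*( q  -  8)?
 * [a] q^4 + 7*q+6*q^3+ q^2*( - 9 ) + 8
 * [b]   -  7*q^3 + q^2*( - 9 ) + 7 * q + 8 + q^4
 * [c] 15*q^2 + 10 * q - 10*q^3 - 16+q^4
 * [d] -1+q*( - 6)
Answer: b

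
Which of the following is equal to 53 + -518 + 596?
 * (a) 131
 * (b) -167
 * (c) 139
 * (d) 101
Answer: a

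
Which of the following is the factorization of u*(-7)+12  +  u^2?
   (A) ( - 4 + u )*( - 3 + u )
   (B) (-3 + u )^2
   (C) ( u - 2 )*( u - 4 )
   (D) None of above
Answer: A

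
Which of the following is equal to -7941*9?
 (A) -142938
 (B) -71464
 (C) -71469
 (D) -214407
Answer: C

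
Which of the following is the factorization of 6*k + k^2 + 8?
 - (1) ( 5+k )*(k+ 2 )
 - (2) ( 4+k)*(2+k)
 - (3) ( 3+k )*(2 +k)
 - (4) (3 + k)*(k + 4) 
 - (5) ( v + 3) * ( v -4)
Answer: 2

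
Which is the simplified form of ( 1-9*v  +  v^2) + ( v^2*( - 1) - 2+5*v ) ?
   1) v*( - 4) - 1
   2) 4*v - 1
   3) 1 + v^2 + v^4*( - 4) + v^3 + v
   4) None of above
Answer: 1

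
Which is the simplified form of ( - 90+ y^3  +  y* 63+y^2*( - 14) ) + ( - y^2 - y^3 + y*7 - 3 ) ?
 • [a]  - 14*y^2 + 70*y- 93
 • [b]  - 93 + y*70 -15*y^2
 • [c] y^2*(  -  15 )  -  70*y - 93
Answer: b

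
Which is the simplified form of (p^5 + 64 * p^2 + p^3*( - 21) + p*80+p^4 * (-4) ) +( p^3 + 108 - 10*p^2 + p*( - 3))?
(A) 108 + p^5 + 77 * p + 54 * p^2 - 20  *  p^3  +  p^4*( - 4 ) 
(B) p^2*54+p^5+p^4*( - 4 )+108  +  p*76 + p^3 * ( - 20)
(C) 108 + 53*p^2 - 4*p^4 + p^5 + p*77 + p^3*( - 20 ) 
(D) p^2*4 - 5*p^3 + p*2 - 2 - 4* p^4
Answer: A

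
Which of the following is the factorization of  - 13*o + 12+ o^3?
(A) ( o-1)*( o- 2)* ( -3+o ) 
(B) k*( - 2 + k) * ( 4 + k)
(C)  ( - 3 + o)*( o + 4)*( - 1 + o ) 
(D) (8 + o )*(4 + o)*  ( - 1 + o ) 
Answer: C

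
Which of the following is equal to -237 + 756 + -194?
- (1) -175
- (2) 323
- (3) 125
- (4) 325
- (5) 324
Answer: 4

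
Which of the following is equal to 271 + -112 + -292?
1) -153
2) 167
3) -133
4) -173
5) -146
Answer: 3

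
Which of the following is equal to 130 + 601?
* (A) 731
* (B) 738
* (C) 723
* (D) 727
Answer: A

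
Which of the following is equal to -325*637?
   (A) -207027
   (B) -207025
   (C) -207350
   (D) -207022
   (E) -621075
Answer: B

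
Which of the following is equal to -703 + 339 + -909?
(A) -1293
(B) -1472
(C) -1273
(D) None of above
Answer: C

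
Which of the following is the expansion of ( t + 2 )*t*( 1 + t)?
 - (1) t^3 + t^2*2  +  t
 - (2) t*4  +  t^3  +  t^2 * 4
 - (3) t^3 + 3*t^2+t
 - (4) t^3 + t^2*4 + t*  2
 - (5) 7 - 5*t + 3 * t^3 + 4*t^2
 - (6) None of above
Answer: 6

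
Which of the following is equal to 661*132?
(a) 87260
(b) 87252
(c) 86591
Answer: b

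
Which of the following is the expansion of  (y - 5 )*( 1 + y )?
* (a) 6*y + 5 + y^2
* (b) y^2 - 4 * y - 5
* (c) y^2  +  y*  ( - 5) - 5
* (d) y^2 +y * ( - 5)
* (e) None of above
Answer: b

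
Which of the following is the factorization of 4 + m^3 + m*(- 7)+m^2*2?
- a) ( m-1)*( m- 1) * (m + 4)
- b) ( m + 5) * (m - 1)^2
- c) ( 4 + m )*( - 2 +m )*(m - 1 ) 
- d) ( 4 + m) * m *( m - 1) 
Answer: a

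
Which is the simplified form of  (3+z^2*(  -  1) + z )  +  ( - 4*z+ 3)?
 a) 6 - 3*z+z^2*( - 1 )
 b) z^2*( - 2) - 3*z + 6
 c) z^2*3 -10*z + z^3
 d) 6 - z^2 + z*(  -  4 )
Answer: a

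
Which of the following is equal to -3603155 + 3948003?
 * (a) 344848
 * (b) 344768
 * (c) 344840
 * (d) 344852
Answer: a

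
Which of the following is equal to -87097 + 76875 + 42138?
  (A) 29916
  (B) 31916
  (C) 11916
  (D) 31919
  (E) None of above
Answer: B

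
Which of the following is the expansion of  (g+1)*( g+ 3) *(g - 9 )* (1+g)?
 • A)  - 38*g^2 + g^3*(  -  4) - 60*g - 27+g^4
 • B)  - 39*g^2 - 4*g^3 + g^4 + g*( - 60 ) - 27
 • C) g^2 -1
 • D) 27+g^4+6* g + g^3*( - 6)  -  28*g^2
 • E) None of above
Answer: A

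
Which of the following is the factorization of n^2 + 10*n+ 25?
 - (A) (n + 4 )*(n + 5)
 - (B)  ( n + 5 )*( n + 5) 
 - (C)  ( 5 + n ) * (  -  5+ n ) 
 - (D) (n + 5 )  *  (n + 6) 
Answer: B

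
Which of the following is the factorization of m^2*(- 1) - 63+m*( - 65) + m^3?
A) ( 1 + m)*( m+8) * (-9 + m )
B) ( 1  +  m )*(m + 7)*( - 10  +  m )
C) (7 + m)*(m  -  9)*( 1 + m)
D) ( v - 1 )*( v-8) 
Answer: C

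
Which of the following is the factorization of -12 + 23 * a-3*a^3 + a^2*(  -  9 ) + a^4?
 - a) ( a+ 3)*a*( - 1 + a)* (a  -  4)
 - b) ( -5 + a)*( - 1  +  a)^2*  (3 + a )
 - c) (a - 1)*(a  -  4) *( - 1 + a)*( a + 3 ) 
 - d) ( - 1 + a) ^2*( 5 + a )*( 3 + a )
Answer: c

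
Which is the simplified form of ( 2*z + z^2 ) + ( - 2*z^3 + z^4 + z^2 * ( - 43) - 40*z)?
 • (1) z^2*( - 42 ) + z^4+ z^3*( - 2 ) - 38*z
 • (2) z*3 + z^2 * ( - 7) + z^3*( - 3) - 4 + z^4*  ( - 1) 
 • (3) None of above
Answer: 1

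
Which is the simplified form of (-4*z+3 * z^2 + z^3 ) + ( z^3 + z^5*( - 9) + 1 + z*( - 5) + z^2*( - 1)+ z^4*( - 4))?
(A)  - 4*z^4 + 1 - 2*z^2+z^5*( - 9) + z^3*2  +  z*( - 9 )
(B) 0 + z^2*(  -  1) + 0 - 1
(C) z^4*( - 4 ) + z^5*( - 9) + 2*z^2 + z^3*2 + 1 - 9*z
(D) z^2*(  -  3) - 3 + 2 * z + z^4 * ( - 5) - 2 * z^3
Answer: C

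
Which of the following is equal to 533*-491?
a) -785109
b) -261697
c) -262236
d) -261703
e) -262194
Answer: d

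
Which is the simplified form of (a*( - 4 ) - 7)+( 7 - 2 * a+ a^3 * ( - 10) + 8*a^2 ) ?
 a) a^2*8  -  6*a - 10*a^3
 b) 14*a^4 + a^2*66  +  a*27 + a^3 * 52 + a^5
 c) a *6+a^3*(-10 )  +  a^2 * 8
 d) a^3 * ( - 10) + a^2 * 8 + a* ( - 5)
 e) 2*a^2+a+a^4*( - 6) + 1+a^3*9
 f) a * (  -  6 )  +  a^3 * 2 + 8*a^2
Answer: a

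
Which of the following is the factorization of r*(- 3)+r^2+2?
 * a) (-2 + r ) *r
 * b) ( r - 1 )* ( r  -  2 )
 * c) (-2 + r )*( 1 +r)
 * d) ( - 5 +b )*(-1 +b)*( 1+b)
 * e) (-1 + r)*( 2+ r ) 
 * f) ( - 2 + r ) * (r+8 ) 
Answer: b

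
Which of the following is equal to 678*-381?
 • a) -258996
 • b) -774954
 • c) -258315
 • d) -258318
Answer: d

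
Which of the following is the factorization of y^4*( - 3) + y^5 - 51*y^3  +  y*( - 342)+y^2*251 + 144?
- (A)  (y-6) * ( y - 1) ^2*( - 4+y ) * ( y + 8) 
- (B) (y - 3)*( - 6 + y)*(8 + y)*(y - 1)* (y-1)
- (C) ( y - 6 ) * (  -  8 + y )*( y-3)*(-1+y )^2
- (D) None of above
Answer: B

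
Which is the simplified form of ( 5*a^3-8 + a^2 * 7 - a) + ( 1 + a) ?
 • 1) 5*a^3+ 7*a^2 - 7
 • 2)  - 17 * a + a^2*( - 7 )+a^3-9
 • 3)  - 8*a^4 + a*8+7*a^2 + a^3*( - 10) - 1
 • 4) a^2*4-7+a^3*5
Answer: 1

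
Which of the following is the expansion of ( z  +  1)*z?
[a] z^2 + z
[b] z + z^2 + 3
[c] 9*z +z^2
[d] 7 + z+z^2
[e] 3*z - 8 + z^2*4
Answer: a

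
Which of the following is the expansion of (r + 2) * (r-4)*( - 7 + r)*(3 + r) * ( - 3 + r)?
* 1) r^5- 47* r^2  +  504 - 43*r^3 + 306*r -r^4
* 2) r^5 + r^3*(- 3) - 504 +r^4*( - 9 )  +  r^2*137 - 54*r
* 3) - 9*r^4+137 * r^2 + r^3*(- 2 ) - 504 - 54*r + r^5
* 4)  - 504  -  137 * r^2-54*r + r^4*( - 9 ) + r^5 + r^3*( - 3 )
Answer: 2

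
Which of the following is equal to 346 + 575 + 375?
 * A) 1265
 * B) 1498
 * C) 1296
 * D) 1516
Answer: C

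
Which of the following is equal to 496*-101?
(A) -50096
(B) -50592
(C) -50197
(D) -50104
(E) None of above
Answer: A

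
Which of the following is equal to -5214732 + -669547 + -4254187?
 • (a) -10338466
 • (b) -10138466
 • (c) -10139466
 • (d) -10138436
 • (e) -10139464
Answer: b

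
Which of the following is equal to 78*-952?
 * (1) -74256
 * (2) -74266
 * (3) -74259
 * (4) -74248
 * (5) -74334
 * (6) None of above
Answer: 1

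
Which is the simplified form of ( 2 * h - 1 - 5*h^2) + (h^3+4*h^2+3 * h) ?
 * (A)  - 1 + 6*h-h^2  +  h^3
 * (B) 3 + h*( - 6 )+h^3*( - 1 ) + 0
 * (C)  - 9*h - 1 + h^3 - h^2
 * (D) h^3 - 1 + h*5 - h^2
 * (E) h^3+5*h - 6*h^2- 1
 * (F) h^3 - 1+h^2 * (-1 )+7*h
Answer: D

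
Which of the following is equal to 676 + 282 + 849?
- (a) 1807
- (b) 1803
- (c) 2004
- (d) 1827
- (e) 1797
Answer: a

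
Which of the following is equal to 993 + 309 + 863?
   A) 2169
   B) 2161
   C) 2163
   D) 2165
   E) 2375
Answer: D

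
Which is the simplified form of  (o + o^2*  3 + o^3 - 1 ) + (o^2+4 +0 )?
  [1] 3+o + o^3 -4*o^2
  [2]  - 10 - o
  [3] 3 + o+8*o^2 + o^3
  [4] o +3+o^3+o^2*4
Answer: 4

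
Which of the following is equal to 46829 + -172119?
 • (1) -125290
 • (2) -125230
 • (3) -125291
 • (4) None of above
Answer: 1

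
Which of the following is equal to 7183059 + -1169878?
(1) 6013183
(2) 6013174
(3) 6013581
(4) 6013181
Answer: 4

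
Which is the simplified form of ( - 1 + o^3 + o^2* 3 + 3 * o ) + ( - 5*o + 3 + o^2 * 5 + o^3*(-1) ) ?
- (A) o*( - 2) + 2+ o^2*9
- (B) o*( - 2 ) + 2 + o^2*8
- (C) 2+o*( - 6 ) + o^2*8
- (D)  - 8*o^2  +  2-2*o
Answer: B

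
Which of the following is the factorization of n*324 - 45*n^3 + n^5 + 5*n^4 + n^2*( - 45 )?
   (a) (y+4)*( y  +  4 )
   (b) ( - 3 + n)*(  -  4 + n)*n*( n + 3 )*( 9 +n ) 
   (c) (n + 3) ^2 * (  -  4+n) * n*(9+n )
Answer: b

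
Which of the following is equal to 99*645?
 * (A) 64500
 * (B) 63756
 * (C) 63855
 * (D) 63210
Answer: C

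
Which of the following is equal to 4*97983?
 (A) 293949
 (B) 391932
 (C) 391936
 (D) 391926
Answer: B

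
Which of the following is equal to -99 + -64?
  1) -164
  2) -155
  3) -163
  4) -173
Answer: 3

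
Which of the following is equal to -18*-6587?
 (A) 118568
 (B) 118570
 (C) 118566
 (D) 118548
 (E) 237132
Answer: C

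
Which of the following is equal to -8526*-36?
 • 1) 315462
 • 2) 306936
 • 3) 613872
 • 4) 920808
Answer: 2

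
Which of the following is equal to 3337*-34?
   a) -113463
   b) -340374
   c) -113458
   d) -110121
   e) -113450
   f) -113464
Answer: c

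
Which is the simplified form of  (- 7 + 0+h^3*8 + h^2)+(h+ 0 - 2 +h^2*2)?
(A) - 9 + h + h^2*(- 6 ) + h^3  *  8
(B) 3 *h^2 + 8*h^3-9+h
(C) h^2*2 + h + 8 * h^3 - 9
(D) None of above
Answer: B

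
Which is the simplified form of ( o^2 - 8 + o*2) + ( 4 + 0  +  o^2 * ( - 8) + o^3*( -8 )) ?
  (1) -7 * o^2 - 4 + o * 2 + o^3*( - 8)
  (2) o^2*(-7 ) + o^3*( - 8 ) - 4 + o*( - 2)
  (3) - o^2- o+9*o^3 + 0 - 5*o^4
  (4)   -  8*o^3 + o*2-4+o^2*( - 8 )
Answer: 1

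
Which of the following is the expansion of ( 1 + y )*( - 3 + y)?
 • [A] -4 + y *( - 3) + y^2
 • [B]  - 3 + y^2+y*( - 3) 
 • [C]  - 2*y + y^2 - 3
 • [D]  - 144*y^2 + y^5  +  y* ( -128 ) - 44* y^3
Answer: C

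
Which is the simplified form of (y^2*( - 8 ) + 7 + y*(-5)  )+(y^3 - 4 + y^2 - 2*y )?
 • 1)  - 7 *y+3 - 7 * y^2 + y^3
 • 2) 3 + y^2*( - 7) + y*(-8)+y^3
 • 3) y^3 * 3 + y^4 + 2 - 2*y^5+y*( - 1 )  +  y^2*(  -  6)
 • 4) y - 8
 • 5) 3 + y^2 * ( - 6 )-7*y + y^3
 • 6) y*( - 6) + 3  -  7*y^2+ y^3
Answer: 1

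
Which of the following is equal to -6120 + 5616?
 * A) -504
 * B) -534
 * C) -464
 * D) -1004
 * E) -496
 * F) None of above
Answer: A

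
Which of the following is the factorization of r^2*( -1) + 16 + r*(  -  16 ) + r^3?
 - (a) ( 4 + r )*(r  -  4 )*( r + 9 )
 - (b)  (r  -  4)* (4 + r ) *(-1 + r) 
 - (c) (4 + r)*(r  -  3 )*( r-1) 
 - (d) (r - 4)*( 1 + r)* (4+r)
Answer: b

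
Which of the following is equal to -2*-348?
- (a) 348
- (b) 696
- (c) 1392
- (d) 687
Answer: b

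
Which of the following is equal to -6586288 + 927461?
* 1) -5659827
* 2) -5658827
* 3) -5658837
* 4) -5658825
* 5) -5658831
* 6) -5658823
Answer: 2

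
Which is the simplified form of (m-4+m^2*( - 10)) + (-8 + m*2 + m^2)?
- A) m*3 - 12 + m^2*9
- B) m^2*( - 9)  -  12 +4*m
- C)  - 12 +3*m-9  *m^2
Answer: C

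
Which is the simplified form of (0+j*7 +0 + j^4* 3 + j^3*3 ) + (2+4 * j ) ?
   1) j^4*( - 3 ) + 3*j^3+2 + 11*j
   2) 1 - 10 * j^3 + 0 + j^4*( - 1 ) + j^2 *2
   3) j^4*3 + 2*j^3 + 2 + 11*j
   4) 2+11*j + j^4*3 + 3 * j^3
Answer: 4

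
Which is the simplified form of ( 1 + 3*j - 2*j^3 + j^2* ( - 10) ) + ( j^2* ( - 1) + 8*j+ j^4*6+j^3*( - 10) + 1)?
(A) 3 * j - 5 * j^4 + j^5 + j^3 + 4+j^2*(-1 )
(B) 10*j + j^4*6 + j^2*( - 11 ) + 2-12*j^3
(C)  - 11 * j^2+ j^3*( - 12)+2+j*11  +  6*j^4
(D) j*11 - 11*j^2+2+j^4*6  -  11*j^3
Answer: C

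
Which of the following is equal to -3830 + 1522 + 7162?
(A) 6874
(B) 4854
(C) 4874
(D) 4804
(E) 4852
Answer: B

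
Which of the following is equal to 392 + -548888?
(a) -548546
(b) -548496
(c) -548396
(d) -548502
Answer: b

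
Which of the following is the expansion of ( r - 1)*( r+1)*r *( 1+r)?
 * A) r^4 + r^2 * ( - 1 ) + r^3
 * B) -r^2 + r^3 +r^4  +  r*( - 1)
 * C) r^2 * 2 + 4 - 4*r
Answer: B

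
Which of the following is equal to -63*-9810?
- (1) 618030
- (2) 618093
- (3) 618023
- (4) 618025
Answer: 1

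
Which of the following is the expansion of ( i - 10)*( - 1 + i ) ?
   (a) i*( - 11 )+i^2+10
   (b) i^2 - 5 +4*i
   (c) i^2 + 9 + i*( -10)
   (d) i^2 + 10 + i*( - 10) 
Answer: a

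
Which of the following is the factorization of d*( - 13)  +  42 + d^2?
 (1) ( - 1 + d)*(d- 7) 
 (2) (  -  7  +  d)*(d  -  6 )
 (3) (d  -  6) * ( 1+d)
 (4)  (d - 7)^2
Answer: 2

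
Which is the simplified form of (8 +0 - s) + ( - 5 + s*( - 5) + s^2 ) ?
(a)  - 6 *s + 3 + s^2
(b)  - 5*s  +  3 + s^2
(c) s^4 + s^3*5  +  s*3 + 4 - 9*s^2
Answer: a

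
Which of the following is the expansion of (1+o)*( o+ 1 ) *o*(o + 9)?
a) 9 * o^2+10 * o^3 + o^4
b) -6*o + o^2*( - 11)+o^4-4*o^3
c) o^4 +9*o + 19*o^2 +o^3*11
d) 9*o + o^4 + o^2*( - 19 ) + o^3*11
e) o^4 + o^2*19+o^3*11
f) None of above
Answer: c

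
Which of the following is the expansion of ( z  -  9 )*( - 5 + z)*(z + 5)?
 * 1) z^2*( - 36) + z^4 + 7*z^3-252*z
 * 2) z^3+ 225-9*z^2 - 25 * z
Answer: 2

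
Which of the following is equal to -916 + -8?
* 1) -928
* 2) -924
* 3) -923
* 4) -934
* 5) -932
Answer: 2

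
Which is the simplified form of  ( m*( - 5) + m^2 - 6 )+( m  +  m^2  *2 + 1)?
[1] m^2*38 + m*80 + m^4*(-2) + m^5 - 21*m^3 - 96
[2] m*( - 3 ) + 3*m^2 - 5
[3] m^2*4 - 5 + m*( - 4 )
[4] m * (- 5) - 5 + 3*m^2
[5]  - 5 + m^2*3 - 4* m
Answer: 5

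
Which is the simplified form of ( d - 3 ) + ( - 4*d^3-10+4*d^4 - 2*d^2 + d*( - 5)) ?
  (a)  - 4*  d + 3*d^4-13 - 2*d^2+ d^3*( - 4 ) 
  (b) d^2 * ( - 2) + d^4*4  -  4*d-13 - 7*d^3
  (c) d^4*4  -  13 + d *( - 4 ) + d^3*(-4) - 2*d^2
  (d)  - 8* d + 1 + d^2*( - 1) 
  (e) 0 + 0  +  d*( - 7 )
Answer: c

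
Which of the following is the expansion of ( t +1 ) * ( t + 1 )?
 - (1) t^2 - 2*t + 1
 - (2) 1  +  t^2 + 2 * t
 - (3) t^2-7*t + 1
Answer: 2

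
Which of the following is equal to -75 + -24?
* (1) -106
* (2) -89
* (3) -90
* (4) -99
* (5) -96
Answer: 4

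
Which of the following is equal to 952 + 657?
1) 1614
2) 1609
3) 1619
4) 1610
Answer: 2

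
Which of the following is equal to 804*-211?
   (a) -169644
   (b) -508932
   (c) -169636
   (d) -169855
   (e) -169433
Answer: a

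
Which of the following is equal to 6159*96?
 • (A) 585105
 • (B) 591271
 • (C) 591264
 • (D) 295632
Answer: C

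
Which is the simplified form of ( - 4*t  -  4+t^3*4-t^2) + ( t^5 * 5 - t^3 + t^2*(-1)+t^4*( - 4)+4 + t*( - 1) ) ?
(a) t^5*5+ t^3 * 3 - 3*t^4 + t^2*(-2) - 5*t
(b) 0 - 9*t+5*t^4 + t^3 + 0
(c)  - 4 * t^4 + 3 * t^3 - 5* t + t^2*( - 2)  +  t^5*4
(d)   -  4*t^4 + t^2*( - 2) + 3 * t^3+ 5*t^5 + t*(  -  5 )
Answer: d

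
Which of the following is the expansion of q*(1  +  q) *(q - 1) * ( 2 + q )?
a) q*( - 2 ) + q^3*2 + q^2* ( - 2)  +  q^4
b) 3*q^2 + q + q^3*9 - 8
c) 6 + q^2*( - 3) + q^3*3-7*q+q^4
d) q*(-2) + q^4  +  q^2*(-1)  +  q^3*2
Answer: d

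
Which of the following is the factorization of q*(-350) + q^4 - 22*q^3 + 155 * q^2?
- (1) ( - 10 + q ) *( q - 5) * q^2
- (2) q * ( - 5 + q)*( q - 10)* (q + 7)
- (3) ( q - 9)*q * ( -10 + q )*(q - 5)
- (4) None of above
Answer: 4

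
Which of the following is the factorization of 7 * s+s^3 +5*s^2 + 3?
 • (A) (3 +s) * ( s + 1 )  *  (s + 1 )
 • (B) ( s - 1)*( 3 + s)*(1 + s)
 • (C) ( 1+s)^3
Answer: A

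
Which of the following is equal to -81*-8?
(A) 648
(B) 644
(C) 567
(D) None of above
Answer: A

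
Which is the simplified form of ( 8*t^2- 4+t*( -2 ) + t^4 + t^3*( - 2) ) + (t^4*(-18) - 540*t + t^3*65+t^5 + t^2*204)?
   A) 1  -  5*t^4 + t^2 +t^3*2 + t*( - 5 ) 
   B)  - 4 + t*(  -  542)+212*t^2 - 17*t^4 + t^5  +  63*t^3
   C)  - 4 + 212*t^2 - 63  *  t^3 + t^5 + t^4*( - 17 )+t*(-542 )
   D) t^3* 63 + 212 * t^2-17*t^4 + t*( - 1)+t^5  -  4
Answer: B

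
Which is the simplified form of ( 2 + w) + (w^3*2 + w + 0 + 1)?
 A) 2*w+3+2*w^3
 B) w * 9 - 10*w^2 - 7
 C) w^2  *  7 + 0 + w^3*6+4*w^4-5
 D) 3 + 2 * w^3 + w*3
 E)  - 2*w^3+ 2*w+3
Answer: A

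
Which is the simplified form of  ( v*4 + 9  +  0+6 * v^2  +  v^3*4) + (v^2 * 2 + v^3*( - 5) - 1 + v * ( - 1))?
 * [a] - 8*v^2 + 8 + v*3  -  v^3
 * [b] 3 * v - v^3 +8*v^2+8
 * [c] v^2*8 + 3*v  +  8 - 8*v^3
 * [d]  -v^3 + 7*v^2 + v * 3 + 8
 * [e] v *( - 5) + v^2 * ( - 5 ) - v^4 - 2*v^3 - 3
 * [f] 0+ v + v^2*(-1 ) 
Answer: b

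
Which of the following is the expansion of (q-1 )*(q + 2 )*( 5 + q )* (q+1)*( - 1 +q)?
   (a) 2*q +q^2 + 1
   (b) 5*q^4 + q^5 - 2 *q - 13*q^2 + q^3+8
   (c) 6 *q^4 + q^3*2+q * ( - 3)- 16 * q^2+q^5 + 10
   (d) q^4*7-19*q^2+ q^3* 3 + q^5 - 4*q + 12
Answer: c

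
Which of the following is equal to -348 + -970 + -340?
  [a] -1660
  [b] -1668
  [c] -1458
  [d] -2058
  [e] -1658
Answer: e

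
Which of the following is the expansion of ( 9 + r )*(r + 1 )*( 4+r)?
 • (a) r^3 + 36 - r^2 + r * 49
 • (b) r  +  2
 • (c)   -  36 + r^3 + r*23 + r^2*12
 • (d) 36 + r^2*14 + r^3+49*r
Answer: d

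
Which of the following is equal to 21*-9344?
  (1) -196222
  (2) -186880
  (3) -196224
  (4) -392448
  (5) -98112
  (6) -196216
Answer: 3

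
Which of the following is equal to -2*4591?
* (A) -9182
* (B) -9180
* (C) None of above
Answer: A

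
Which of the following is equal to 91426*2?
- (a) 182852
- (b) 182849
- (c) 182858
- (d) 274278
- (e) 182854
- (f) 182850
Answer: a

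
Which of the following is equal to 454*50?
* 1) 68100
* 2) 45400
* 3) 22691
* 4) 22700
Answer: 4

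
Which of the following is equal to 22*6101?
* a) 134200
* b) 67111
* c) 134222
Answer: c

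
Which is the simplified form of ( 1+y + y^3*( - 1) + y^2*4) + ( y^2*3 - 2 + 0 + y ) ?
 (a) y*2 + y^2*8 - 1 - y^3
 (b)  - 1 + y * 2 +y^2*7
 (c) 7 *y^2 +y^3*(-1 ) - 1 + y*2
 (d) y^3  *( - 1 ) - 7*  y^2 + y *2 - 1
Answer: c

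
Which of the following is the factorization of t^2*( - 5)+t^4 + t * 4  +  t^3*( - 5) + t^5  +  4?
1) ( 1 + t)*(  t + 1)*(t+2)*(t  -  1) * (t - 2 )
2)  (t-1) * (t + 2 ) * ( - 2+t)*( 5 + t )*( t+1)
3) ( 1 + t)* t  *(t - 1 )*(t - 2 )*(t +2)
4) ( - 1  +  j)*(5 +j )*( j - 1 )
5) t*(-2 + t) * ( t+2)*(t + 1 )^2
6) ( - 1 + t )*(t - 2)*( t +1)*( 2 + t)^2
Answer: 1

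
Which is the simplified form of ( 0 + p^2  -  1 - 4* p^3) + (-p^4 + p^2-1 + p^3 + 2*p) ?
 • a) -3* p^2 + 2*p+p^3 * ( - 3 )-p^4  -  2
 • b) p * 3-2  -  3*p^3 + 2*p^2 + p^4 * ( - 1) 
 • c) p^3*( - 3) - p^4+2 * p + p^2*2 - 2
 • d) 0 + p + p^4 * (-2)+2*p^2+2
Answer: c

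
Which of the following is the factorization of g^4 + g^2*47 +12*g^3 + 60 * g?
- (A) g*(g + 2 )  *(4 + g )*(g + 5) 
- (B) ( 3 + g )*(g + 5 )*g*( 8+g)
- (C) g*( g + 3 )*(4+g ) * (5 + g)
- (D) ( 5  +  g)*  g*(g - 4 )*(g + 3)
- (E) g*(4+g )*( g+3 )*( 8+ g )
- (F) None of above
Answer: C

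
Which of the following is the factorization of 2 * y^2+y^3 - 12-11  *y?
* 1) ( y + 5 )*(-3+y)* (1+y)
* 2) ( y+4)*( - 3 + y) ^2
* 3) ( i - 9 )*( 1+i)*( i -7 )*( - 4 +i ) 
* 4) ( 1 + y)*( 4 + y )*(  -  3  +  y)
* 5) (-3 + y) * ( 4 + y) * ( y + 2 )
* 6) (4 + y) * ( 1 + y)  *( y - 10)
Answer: 4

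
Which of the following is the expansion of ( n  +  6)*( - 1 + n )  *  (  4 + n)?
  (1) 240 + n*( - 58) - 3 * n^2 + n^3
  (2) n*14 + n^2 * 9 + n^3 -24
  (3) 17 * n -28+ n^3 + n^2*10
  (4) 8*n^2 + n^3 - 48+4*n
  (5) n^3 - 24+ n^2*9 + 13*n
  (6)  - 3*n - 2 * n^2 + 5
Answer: 2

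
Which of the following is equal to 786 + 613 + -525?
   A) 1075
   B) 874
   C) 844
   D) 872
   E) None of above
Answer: B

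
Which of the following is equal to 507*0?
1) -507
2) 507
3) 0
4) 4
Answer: 3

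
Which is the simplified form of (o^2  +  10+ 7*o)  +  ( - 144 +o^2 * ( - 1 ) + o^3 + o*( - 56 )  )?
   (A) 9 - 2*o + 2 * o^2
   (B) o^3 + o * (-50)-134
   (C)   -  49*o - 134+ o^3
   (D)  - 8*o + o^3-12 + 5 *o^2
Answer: C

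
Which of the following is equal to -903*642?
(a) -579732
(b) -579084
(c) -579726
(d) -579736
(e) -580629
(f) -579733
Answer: c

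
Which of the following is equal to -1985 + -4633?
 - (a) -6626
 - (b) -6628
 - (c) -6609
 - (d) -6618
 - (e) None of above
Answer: d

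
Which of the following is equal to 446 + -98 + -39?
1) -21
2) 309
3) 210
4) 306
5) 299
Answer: 2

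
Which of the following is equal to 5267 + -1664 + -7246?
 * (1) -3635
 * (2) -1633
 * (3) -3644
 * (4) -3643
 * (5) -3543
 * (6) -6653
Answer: 4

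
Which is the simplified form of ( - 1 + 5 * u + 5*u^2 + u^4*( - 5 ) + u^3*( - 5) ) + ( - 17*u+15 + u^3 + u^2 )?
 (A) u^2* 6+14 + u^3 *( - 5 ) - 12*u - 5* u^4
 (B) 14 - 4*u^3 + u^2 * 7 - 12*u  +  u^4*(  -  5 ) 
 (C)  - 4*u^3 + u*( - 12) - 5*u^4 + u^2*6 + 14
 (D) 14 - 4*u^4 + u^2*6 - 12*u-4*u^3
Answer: C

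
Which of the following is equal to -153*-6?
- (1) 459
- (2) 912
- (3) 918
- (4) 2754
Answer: 3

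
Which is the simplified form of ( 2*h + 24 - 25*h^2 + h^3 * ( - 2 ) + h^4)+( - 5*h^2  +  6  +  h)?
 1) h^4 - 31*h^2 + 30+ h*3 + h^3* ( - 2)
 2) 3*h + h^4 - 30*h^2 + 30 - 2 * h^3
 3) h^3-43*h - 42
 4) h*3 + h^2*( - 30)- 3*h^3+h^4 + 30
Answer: 2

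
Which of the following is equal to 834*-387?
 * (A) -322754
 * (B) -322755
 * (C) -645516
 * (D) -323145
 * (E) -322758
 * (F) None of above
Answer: E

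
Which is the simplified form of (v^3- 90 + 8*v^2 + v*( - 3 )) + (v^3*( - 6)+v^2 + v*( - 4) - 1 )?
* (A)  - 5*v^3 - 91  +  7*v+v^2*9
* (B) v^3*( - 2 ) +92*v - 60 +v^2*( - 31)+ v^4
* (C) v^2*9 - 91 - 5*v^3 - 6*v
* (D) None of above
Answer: D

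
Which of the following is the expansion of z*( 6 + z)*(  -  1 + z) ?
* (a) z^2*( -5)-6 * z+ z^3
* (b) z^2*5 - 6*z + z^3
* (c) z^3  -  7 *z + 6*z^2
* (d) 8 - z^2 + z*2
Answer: b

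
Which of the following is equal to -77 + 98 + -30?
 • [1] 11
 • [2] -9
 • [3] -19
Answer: 2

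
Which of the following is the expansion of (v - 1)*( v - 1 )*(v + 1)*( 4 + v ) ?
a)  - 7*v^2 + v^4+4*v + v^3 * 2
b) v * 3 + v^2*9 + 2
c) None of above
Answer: c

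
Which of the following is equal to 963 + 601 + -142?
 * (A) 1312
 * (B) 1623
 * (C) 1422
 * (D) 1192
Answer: C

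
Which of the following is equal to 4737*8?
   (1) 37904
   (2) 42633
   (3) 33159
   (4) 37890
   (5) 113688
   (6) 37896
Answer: 6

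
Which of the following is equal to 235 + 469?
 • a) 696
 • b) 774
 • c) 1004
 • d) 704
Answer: d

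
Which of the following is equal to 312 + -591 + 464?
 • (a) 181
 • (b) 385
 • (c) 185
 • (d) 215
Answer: c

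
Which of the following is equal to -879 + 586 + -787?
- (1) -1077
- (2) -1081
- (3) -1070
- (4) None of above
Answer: 4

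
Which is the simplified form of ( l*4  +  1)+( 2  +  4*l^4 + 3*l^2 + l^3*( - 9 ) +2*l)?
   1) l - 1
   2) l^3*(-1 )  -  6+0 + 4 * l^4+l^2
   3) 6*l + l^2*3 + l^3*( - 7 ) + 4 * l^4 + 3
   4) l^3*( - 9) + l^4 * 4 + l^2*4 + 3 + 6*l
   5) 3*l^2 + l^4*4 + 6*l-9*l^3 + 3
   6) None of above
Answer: 5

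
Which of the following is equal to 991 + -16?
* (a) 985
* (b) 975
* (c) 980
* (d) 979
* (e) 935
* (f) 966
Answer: b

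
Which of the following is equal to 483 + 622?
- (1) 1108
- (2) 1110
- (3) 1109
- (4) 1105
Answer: 4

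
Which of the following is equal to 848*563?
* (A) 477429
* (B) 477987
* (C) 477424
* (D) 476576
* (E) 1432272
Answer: C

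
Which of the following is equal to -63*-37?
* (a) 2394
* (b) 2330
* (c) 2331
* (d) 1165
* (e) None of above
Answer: c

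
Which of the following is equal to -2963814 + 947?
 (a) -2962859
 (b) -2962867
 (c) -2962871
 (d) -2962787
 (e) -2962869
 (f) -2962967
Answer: b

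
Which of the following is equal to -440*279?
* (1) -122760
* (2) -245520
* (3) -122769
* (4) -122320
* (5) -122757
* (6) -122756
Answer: 1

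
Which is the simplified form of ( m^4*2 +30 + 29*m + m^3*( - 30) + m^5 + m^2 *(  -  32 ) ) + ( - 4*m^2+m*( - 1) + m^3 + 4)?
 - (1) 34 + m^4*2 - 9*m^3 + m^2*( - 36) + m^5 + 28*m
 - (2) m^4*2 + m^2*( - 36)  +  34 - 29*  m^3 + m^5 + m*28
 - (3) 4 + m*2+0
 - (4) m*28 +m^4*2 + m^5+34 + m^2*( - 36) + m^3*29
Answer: 2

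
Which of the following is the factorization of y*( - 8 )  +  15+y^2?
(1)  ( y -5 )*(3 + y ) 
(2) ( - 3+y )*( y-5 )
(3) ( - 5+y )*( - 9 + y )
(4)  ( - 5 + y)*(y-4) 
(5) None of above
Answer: 2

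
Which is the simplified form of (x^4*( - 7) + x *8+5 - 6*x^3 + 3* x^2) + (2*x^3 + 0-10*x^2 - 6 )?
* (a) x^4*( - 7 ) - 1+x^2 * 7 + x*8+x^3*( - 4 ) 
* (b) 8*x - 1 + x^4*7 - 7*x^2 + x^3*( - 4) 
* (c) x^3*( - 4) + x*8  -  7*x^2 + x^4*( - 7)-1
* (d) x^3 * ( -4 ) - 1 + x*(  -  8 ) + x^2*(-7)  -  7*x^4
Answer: c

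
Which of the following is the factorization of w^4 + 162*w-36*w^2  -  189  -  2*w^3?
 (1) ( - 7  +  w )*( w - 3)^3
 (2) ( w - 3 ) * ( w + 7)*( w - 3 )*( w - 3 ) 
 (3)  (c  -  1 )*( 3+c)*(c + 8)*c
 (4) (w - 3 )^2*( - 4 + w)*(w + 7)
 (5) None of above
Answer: 2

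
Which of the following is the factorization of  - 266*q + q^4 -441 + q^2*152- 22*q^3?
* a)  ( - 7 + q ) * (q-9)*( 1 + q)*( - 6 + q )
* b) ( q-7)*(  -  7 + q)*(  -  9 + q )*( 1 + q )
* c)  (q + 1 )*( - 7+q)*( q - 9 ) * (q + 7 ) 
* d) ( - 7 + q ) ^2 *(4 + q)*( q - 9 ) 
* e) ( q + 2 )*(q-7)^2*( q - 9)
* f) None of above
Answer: b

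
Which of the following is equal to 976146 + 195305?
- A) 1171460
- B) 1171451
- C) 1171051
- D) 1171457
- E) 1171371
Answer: B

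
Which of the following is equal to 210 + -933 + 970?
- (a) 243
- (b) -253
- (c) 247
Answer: c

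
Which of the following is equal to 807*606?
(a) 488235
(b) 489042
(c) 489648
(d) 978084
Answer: b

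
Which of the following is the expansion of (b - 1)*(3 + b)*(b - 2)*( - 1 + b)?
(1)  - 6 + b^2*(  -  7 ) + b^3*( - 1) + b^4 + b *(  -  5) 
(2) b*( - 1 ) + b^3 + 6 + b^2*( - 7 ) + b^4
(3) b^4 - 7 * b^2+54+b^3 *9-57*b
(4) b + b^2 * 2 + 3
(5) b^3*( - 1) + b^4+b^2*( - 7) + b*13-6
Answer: 5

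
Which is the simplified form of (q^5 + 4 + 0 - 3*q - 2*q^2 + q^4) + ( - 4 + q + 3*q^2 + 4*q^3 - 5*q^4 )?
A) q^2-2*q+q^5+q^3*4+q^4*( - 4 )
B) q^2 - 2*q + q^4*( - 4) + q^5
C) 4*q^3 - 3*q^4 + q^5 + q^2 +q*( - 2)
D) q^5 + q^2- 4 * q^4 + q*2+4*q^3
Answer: A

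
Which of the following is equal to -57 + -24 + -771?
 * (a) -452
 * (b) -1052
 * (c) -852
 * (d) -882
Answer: c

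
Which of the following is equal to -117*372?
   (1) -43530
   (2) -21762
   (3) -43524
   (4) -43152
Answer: 3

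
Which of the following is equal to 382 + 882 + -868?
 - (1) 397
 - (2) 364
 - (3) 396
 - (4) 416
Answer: 3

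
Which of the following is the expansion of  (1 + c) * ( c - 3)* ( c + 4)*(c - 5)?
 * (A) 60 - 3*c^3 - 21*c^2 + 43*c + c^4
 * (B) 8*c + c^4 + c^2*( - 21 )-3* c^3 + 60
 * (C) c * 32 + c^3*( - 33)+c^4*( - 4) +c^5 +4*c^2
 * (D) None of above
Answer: A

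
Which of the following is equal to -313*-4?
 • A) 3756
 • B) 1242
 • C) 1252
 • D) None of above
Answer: C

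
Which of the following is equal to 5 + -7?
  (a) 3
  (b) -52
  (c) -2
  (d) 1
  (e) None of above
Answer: c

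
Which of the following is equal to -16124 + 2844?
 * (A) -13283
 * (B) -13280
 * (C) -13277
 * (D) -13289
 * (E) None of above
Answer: B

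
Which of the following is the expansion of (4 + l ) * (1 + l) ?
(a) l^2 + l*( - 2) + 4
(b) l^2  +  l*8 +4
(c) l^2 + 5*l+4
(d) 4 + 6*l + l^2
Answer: c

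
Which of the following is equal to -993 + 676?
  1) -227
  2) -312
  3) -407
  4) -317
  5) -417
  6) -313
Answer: 4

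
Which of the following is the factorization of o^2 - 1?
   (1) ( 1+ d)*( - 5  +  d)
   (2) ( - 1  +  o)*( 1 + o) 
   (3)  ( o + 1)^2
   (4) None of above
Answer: 2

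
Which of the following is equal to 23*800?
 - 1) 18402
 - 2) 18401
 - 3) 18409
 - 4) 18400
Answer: 4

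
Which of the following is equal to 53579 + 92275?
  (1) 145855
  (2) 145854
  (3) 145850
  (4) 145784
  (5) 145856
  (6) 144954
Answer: 2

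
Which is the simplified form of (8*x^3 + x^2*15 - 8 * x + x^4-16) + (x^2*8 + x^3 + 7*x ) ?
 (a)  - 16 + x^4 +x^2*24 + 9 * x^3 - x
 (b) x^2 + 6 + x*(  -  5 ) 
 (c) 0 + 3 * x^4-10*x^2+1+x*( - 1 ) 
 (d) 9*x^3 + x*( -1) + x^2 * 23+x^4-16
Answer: d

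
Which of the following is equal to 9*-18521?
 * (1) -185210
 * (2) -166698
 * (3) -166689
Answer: 3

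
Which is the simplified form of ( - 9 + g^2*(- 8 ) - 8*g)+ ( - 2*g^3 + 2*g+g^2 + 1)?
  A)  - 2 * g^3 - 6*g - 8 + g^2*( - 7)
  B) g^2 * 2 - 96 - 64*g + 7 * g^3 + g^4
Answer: A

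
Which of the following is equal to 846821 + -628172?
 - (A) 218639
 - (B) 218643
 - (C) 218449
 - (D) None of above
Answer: D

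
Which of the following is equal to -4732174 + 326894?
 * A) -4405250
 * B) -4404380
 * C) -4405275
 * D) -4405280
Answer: D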